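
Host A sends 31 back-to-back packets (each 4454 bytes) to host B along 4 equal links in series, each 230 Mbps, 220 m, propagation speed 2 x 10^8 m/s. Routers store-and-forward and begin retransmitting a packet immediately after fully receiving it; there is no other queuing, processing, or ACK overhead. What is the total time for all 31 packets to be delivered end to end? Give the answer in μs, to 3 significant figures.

Per-hop transmission t_tx = L/R = 35632/230000000 = 154.922 μs.
Per-hop propagation t_prop = 220/200000000 = 1.1 μs.
Pipeline fill: first packet needs 4·t_tx to clear all hops; remaining 30 packets each add one t_tx.
Total = (4+31-1)·t_tx + 4·t_prop = 34·154.922 + 4·1.1 = 5270 μs.

5270 μs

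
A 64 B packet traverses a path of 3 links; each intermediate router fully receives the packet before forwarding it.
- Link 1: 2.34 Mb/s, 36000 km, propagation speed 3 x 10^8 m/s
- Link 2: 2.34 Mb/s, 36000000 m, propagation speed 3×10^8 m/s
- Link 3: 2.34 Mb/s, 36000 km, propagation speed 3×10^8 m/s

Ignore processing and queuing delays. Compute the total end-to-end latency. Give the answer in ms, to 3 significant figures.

361 ms

L = 64 × 8 = 512 bits.
Transmission delay per hop = L/R = 512/2340000 = 0.218803 ms; 3 hops → 0.65641 ms.
Propagation delays (d/s per hop): 120, 120, 120 ms; sum = 360 ms.
End-to-end = 361 ms.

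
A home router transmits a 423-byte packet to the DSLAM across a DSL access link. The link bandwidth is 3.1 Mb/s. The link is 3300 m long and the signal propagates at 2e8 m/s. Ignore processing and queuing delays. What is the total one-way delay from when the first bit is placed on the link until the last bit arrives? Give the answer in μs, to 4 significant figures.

1108 μs

L = 423 × 8 = 3384 bits.
Transmission delay = L/R = 3384 / 3100000 = 1091.61 μs.
Propagation delay = d/s = 3300 m / 200000000 m/s = 16.5 μs.
Total = 1108 μs.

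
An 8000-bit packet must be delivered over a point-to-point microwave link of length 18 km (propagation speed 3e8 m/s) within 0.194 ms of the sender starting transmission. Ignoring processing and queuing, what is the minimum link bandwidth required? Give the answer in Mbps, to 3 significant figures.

59.7 Mbps

Propagation delay = 18000 / 300000000 = 0.06 ms.
Transmission budget = 0.194 − 0.06 = 0.134 ms.
R ≥ L / t_tx = 8000 bits / 0.000134 s = 59.7 Mbps.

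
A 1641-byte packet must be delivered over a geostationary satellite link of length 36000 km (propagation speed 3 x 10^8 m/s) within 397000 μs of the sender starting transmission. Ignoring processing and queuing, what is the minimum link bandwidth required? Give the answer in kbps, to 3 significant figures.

L = 13128 bits.
Propagation delay = 36000000 / 300000000 = 120000 μs.
Transmission budget = 397000 − 120000 = 277000 μs.
R ≥ L / t_tx = 13128 bits / 0.277 s = 47.4 kbps.

47.4 kbps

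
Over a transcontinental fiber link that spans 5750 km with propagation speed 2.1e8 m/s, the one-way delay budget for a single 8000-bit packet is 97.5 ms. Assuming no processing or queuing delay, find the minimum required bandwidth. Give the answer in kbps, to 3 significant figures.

Propagation delay = 5750000 / 210000000 = 27.381 ms.
Transmission budget = 97.5 − 27.381 = 70.119 ms.
R ≥ L / t_tx = 8000 bits / 0.070119 s = 114 kbps.

114 kbps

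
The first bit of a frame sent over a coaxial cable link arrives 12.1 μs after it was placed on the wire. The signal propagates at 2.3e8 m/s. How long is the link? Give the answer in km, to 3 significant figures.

2.78 km

d = s × t_prop = 2.3e+08 × 1.21e-05 = 2.78 km.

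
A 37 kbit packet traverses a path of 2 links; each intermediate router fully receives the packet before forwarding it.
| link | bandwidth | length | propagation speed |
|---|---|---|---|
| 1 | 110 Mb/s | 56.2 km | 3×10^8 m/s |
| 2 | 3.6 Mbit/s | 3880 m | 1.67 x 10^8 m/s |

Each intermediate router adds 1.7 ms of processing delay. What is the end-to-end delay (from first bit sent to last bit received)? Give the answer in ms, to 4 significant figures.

12.52 ms

L = 37000 bits.
Transmission delays (L/R per hop): 0.336364, 10.2778 ms; sum = 10.6141 ms.
Propagation delays (d/s per hop): 0.187333, 0.0232335 ms; sum = 0.210567 ms.
Processing at 1 router(s): 1 × 1.7 ms = 1.7 ms.
End-to-end = 12.52 ms.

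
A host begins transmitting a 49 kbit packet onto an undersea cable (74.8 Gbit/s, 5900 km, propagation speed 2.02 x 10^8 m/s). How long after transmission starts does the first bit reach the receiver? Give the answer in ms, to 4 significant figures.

First bit experiences only propagation delay: d/s = 5900000/202000000 = 29.21 ms.

29.21 ms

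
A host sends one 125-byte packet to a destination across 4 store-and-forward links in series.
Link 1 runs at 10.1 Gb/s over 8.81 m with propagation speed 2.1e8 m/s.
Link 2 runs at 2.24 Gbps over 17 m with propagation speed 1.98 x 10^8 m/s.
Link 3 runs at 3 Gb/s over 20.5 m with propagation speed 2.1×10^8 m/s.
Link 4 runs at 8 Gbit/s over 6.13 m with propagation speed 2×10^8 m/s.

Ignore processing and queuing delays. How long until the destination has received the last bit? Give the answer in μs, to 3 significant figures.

L = 125 × 8 = 1000 bits.
Transmission delays (L/R per hop): 0.0990099, 0.446429, 0.333333, 0.125 μs; sum = 1.00377 μs.
Propagation delays (d/s per hop): 0.0419524, 0.0858586, 0.097619, 0.03065 μs; sum = 0.25608 μs.
End-to-end = 1.26 μs.

1.26 μs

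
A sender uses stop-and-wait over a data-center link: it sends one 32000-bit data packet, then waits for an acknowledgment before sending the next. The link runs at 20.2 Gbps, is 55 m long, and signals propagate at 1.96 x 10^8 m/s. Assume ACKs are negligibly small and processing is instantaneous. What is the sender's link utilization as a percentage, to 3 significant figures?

t_tx = L/R = 32000/20200000000 = 1.58416e-06 s.
t_prop = 55/196000000 = 2.80612e-07 s; RTT = 5.61224e-07 s.
Cycle = t_tx + RTT = 2.14538e-06 s.
Utilization = t_tx / cycle = 1.58416e-06/2.14538e-06 = 73.8 %.

73.8 %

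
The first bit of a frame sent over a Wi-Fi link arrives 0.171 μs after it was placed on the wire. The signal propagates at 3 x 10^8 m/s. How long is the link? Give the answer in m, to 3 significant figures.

51.3 m

d = s × t_prop = 300000000 × 1.71e-07 = 51.3 m.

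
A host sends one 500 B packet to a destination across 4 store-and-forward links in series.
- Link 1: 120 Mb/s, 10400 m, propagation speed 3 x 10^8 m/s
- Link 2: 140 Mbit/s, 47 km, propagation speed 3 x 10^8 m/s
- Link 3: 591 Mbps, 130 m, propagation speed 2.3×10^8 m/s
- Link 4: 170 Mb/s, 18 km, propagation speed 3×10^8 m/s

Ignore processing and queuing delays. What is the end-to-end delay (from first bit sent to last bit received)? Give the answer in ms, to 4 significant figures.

0.3441 ms

L = 500 × 8 = 4000 bits.
Transmission delays (L/R per hop): 0.0333333, 0.0285714, 0.00676819, 0.0235294 ms; sum = 0.0922024 ms.
Propagation delays (d/s per hop): 0.0346667, 0.156667, 0.000565217, 0.06 ms; sum = 0.251899 ms.
End-to-end = 0.3441 ms.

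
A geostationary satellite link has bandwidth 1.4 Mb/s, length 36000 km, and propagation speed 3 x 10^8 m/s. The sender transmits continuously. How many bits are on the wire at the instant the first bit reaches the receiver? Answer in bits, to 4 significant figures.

168000 bits

Propagation delay = 36000000 / 300000000 = 0.12 s.
BDP = R × t_prop = 1400000 × 0.12 = 168000 bits.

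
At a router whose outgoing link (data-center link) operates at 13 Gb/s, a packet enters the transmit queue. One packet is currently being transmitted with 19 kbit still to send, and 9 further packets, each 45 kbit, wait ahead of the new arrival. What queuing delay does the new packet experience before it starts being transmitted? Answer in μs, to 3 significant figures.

Each queued packet: L/R = 45000/13000000000 = 3.46154 μs.
9 queued → 31.1538 μs.
Plus remaining 19000 bits of current packet: 1.46154 μs.
Queuing delay = 32.6 μs.

32.6 μs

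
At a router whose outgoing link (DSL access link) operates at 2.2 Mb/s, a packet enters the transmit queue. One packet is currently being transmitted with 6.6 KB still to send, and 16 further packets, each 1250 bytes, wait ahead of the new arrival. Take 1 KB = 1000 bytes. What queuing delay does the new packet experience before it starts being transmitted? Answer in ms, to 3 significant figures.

96.7 ms

Each queued packet: L/R = 10000/2200000 = 4.54545 ms.
16 queued → 72.7273 ms.
Plus remaining 52800 bits of current packet: 24 ms.
Queuing delay = 96.7 ms.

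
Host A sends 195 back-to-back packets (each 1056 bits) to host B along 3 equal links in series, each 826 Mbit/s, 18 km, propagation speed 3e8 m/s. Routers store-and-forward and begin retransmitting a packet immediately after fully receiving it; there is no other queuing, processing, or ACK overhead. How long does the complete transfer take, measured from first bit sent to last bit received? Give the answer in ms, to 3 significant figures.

0.432 ms

Per-hop transmission t_tx = L/R = 1056/826000000 = 0.00127845 ms.
Per-hop propagation t_prop = 18000/300000000 = 0.06 ms.
Pipeline fill: first packet needs 3·t_tx to clear all hops; remaining 194 packets each add one t_tx.
Total = (3+195-1)·t_tx + 3·t_prop = 197·0.00127845 + 3·0.06 = 0.432 ms.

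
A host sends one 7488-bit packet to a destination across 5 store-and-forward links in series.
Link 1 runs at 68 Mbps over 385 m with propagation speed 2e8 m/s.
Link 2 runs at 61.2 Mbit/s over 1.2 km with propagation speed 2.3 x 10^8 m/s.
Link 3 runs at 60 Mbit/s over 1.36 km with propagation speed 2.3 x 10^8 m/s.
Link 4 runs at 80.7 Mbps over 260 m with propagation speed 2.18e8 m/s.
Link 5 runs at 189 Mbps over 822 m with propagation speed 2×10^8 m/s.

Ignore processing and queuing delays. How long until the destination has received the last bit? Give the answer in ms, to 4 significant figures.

0.5080 ms

Transmission delays (L/R per hop): 0.110118, 0.122353, 0.1248, 0.0927881, 0.039619 ms; sum = 0.489678 ms.
Propagation delays (d/s per hop): 0.001925, 0.00521739, 0.00591304, 0.00119266, 0.00411 ms; sum = 0.0183581 ms.
End-to-end = 0.5080 ms.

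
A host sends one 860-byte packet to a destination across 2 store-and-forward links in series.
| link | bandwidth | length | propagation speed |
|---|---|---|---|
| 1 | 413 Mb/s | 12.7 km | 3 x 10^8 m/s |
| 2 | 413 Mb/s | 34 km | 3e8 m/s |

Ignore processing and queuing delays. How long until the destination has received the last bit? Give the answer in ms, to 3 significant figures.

0.189 ms

L = 860 × 8 = 6880 bits.
Transmission delay per hop = L/R = 6880/413000000 = 0.0166586 ms; 2 hops → 0.0333172 ms.
Propagation delays (d/s per hop): 0.0423333, 0.113333 ms; sum = 0.155667 ms.
End-to-end = 0.189 ms.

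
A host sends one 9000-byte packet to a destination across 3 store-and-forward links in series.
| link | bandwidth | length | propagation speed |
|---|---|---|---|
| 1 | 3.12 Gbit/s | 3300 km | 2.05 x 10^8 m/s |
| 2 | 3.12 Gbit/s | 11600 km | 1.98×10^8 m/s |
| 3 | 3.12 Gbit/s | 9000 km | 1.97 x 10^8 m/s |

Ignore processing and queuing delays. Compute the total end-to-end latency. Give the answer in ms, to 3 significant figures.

120 ms

L = 9000 × 8 = 72000 bits.
Transmission delay per hop = L/R = 72000/3120000000 = 0.0230769 ms; 3 hops → 0.0692308 ms.
Propagation delays (d/s per hop): 16.0976, 58.5859, 45.6853 ms; sum = 120.369 ms.
End-to-end = 120 ms.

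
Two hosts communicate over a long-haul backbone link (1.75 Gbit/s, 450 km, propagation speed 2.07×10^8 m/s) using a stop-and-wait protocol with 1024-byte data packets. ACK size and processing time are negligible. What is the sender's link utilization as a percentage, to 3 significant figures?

0.108 %

t_tx = L/R = 8192/1750000000 = 4.68114e-06 s.
t_prop = 450000/2.07e+08 = 0.00217391 s; RTT = 0.00434783 s.
Cycle = t_tx + RTT = 0.00435251 s.
Utilization = t_tx / cycle = 4.68114e-06/0.00435251 = 0.108 %.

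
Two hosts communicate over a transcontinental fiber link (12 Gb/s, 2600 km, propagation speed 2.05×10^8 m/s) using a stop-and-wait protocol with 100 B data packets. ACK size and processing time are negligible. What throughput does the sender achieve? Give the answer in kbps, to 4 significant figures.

t_tx = L/R = 800/12000000000 = 6.66667e-08 s.
t_prop = 2600000/2.05e+08 = 0.0126829 s; RTT = 0.0253659 s.
Cycle = t_tx + RTT = 0.0253659 s.
Throughput = L / cycle = 800 / 0.0253659 = 31.54 kbps.

31.54 kbps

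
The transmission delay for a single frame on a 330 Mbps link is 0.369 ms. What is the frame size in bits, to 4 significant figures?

121800 bits

L = R × t_tx = 330000000 b/s × 0.000369 s = 121770 bits.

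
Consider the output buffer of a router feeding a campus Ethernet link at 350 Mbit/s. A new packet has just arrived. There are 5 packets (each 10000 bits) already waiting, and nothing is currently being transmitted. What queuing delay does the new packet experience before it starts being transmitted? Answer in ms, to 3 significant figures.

Each queued packet: L/R = 10000/350000000 = 0.0285714 ms.
5 queued → 0.142857 ms.
Queuing delay = 0.143 ms.

0.143 ms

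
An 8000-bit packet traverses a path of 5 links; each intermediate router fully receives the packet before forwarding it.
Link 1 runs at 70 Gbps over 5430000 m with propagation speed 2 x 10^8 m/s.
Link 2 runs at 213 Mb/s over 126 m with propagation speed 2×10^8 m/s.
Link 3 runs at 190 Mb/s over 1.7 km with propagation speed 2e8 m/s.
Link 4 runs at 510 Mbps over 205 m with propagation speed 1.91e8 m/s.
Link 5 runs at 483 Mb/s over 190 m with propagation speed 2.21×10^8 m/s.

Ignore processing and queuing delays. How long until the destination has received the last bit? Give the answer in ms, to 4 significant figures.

27.27 ms

Transmission delays (L/R per hop): 0.000114286, 0.0375587, 0.0421053, 0.0156863, 0.0165631 ms; sum = 0.112028 ms.
Propagation delays (d/s per hop): 27.15, 0.00063, 0.0085, 0.0010733, 0.000859729 ms; sum = 27.1611 ms.
End-to-end = 27.27 ms.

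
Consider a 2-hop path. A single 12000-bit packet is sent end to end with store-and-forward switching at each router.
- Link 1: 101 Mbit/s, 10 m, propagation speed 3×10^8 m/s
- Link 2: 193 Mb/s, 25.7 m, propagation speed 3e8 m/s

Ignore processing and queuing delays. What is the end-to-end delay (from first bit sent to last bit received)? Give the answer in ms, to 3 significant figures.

0.181 ms

Transmission delays (L/R per hop): 0.118812, 0.0621762 ms; sum = 0.180988 ms.
Propagation delays (d/s per hop): 3.33333e-05, 8.56667e-05 ms; sum = 0.000119 ms.
End-to-end = 0.181 ms.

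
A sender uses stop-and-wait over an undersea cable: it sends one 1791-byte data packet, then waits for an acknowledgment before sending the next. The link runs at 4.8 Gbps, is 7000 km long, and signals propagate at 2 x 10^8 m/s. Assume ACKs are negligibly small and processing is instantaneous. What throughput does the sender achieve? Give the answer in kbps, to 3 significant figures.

205 kbps

t_tx = L/R = 14328/4800000000 = 2.985e-06 s.
t_prop = 7000000/200000000 = 0.035 s; RTT = 0.07 s.
Cycle = t_tx + RTT = 0.070003 s.
Throughput = L / cycle = 14328 / 0.070003 = 205 kbps.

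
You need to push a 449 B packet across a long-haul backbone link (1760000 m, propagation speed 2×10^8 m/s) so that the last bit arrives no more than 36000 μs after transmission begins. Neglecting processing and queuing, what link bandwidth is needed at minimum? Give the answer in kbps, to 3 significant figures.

132 kbps

L = 3592 bits.
Propagation delay = 1760000 / 200000000 = 8800 μs.
Transmission budget = 36000 − 8800 = 27200 μs.
R ≥ L / t_tx = 3592 bits / 0.0272 s = 132 kbps.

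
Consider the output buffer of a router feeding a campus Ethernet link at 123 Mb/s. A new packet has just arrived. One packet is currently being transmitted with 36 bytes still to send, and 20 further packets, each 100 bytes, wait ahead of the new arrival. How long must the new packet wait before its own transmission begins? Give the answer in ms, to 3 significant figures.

0.132 ms

Each queued packet: L/R = 800/123000000 = 0.00650407 ms.
20 queued → 0.130081 ms.
Plus remaining 288 bits of current packet: 0.00234146 ms.
Queuing delay = 0.132 ms.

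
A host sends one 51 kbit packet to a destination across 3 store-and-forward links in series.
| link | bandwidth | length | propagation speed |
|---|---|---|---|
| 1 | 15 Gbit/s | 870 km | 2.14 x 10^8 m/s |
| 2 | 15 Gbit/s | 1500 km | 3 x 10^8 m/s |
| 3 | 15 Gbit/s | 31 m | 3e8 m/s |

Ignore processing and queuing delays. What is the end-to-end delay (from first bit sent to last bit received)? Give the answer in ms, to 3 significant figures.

L = 51000 bits.
Transmission delay per hop = L/R = 51000/15000000000 = 0.0034 ms; 3 hops → 0.0102 ms.
Propagation delays (d/s per hop): 4.06542, 5, 0.000103333 ms; sum = 9.06552 ms.
End-to-end = 9.08 ms.

9.08 ms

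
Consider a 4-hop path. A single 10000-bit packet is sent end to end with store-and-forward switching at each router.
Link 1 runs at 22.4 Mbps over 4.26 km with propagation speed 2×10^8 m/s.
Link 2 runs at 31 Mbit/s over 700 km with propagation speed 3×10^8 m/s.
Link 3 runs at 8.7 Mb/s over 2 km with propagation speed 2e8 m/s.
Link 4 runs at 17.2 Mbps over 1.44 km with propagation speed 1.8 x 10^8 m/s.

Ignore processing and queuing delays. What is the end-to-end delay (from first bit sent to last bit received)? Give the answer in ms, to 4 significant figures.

4.872 ms

Transmission delays (L/R per hop): 0.446429, 0.322581, 1.14943, 0.581395 ms; sum = 2.49983 ms.
Propagation delays (d/s per hop): 0.0213, 2.33333, 0.01, 0.008 ms; sum = 2.37263 ms.
End-to-end = 4.872 ms.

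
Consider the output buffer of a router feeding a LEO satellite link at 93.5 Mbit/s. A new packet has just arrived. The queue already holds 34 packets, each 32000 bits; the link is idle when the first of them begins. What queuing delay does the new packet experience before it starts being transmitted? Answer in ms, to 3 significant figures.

11.6 ms

Each queued packet: L/R = 32000/93500000 = 0.342246 ms.
34 queued → 11.6364 ms.
Queuing delay = 11.6 ms.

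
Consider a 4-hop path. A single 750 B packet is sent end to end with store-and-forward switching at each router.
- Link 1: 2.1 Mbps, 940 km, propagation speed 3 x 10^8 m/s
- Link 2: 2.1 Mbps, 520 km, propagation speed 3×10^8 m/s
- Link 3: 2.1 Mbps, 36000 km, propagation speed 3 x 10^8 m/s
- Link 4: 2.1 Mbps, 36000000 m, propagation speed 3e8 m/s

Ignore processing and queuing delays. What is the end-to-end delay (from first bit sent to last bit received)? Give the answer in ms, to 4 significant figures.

256.3 ms

L = 750 × 8 = 6000 bits.
Transmission delay per hop = L/R = 6000/2100000 = 2.85714 ms; 4 hops → 11.4286 ms.
Propagation delays (d/s per hop): 3.13333, 1.73333, 120, 120 ms; sum = 244.867 ms.
End-to-end = 256.3 ms.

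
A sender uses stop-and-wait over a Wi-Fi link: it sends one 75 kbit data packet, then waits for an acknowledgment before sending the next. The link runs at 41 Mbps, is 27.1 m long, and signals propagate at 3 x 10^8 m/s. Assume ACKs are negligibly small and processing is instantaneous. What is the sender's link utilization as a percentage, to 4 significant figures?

t_tx = L/R = 75000/41000000 = 0.00182927 s.
t_prop = 27.1/300000000 = 9.03333e-08 s; RTT = 1.80667e-07 s.
Cycle = t_tx + RTT = 0.00182945 s.
Utilization = t_tx / cycle = 0.00182927/0.00182945 = 99.99 %.

99.99 %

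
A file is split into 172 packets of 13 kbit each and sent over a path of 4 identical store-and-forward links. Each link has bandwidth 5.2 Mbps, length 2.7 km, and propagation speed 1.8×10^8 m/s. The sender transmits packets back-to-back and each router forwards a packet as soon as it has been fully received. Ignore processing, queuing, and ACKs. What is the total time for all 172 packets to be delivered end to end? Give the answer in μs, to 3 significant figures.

Per-hop transmission t_tx = L/R = 13000/5200000 = 2500 μs.
Per-hop propagation t_prop = 2700/180000000 = 15 μs.
Pipeline fill: first packet needs 4·t_tx to clear all hops; remaining 171 packets each add one t_tx.
Total = (4+172-1)·t_tx + 4·t_prop = 175·2500 + 4·15 = 438000 μs.

438000 μs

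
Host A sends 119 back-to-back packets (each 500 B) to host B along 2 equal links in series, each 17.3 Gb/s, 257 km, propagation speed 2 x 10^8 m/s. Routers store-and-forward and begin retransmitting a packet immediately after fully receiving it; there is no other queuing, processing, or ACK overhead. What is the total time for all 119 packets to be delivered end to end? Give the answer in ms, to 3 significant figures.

Per-hop transmission t_tx = L/R = 4000/17300000000 = 0.000231214 ms.
Per-hop propagation t_prop = 257000/200000000 = 1.285 ms.
Pipeline fill: first packet needs 2·t_tx to clear all hops; remaining 118 packets each add one t_tx.
Total = (2+119-1)·t_tx + 2·t_prop = 120·0.000231214 + 2·1.285 = 2.60 ms.

2.60 ms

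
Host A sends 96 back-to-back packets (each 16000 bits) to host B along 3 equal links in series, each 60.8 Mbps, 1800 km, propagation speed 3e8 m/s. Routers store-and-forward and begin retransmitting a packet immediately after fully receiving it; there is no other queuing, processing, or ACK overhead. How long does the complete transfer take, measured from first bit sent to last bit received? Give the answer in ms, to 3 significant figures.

Per-hop transmission t_tx = L/R = 16000/60800000 = 0.263158 ms.
Per-hop propagation t_prop = 1800000/300000000 = 6 ms.
Pipeline fill: first packet needs 3·t_tx to clear all hops; remaining 95 packets each add one t_tx.
Total = (3+96-1)·t_tx + 3·t_prop = 98·0.263158 + 3·6 = 43.8 ms.

43.8 ms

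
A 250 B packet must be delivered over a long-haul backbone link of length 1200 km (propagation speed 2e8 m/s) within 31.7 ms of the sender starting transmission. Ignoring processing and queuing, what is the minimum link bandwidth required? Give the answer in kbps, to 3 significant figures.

77.8 kbps

L = 2000 bits.
Propagation delay = 1200000 / 200000000 = 6 ms.
Transmission budget = 31.7 − 6 = 25.7 ms.
R ≥ L / t_tx = 2000 bits / 0.0257 s = 77.8 kbps.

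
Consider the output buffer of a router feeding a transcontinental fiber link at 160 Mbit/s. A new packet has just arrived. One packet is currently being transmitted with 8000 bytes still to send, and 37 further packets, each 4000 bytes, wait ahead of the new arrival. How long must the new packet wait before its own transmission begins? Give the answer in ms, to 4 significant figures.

Each queued packet: L/R = 32000/160000000 = 0.2 ms.
37 queued → 7.4 ms.
Plus remaining 64000 bits of current packet: 0.4 ms.
Queuing delay = 7.800 ms.

7.800 ms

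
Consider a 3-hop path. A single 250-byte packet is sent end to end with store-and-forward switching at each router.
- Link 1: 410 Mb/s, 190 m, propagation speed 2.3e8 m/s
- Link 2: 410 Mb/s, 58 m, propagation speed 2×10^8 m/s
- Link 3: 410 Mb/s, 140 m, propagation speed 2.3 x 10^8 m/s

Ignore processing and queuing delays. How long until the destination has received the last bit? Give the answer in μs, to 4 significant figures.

L = 250 × 8 = 2000 bits.
Transmission delay per hop = L/R = 2000/410000000 = 4.87805 μs; 3 hops → 14.6341 μs.
Propagation delays (d/s per hop): 0.826087, 0.29, 0.608696 μs; sum = 1.72478 μs.
End-to-end = 16.36 μs.

16.36 μs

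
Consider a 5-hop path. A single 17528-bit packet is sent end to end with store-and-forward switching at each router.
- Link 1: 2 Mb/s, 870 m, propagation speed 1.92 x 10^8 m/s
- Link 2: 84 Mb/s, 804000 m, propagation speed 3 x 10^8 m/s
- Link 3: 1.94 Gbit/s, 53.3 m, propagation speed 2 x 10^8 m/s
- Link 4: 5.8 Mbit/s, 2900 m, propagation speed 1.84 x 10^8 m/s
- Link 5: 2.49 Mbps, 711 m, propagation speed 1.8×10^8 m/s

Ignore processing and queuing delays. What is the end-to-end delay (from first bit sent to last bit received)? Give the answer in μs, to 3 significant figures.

Transmission delays (L/R per hop): 8764, 208.667, 9.03505, 3022.07, 7039.36 μs; sum = 19043.1 μs.
Propagation delays (d/s per hop): 4.53125, 2680, 0.2665, 15.7609, 3.95 μs; sum = 2704.51 μs.
End-to-end = 21700 μs.

21700 μs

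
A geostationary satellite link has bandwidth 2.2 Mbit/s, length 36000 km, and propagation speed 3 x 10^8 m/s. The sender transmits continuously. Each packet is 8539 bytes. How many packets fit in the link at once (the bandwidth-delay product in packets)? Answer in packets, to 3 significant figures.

3.86 packets

Propagation delay = 36000000 / 300000000 = 0.12 s.
BDP = R × t_prop = 2200000 × 0.12 = 264000 bits.
In packets of 68312 bits: 3.86 packets.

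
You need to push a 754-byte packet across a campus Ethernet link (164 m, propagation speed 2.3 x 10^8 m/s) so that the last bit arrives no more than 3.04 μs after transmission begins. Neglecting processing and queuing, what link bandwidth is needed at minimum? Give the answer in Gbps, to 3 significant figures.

2.59 Gbps

L = 6032 bits.
Propagation delay = 164 / 2.3e+08 = 0.713043 μs.
Transmission budget = 3.04 − 0.713043 = 2.32696 μs.
R ≥ L / t_tx = 6032 bits / 2.32696e-06 s = 2.59 Gbps.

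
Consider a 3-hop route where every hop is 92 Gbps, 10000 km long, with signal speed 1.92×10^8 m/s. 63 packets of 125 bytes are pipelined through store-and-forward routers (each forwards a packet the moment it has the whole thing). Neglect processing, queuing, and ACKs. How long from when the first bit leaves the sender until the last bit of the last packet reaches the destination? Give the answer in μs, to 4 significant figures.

Per-hop transmission t_tx = L/R = 1000/92000000000 = 0.0108696 μs.
Per-hop propagation t_prop = 10000000/192000000 = 52083.3 μs.
Pipeline fill: first packet needs 3·t_tx to clear all hops; remaining 62 packets each add one t_tx.
Total = (3+63-1)·t_tx + 3·t_prop = 65·0.0108696 + 3·52083.3 = 156300 μs.

156300 μs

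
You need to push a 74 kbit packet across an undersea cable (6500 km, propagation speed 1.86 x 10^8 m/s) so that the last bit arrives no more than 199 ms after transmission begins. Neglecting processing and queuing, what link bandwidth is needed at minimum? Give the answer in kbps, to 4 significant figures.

Propagation delay = 6500000 / 186000000 = 34.9462 ms.
Transmission budget = 199 − 34.9462 = 164.054 ms.
R ≥ L / t_tx = 74000 bits / 0.164054 s = 451.1 kbps.

451.1 kbps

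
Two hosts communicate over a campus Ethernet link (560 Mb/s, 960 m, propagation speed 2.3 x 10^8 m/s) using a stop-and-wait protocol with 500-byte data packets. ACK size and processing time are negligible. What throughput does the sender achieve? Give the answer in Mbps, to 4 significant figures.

t_tx = L/R = 4000/560000000 = 7.14286e-06 s.
t_prop = 960/2.3e+08 = 4.17391e-06 s; RTT = 8.34783e-06 s.
Cycle = t_tx + RTT = 1.54907e-05 s.
Throughput = L / cycle = 4000 / 1.54907e-05 = 258.2 Mbps.

258.2 Mbps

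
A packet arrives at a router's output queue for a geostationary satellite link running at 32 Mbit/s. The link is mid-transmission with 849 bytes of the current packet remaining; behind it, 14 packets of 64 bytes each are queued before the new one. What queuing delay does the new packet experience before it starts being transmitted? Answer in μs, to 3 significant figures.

436 μs

Each queued packet: L/R = 512/32000000 = 16 μs.
14 queued → 224 μs.
Plus remaining 6792 bits of current packet: 212.25 μs.
Queuing delay = 436 μs.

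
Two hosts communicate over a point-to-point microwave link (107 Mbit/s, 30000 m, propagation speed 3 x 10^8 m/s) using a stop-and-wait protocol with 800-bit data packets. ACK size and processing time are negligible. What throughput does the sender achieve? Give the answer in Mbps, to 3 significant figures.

3.86 Mbps

t_tx = L/R = 800/107000000 = 7.47664e-06 s.
t_prop = 30000/300000000 = 0.0001 s; RTT = 0.0002 s.
Cycle = t_tx + RTT = 0.000207477 s.
Throughput = L / cycle = 800 / 0.000207477 = 3.86 Mbps.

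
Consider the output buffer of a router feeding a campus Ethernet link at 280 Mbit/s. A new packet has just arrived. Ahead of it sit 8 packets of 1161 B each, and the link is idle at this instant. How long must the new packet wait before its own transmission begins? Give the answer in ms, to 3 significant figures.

Each queued packet: L/R = 9288/280000000 = 0.0331714 ms.
8 queued → 0.265371 ms.
Queuing delay = 0.265 ms.

0.265 ms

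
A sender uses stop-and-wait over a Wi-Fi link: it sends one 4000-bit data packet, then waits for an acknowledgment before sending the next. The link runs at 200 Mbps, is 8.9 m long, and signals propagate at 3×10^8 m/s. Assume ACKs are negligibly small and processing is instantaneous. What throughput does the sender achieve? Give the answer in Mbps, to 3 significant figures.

199 Mbps

t_tx = L/R = 4000/200000000 = 2e-05 s.
t_prop = 8.9/300000000 = 2.96667e-08 s; RTT = 5.93333e-08 s.
Cycle = t_tx + RTT = 2.00593e-05 s.
Throughput = L / cycle = 4000 / 2.00593e-05 = 199 Mbps.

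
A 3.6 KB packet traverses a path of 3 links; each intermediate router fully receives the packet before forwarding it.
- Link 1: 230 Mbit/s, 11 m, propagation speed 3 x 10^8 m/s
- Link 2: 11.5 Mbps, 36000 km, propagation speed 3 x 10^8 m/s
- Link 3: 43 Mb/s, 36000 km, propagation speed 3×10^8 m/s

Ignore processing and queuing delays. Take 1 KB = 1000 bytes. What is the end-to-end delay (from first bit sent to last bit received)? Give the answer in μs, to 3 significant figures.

243000 μs

L = 28800 bits.
Transmission delays (L/R per hop): 125.217, 2504.35, 669.767 μs; sum = 3299.33 μs.
Propagation delays (d/s per hop): 0.0366667, 120000, 120000 μs; sum = 240000 μs.
End-to-end = 243000 μs.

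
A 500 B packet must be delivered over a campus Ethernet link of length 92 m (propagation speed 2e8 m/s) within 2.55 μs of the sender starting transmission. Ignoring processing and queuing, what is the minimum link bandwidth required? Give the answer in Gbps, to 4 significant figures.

1.914 Gbps

L = 4000 bits.
Propagation delay = 92 / 200000000 = 0.46 μs.
Transmission budget = 2.55 − 0.46 = 2.09 μs.
R ≥ L / t_tx = 4000 bits / 2.09e-06 s = 1.914 Gbps.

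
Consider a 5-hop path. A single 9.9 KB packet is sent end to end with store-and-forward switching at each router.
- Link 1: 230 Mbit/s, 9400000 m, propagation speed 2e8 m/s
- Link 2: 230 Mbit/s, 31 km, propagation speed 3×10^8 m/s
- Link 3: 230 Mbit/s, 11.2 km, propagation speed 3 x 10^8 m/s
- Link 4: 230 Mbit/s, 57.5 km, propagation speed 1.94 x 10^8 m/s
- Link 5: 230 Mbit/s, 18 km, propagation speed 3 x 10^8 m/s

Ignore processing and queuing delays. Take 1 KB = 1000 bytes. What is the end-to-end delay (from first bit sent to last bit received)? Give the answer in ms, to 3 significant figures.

49.2 ms

L = 79200 bits.
Transmission delay per hop = L/R = 79200/230000000 = 0.344348 ms; 5 hops → 1.72174 ms.
Propagation delays (d/s per hop): 47, 0.103333, 0.0373333, 0.296392, 0.06 ms; sum = 47.4971 ms.
End-to-end = 49.2 ms.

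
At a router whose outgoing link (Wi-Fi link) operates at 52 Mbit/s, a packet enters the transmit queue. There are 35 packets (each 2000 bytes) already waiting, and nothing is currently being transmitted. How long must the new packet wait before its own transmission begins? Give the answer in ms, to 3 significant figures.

Each queued packet: L/R = 16000/52000000 = 0.307692 ms.
35 queued → 10.7692 ms.
Queuing delay = 10.8 ms.

10.8 ms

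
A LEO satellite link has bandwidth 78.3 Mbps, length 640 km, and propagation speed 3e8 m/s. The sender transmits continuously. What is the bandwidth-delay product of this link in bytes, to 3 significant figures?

20900 bytes

Propagation delay = 640000 / 300000000 = 0.00213333 s.
BDP = R × t_prop = 78300000 × 0.00213333 = 167040 bits.
In bytes: 167040/8 = 20900 bytes.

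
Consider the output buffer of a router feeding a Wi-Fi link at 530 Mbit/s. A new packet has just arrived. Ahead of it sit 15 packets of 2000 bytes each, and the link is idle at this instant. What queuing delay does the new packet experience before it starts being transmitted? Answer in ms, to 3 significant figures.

0.453 ms

Each queued packet: L/R = 16000/530000000 = 0.0301887 ms.
15 queued → 0.45283 ms.
Queuing delay = 0.453 ms.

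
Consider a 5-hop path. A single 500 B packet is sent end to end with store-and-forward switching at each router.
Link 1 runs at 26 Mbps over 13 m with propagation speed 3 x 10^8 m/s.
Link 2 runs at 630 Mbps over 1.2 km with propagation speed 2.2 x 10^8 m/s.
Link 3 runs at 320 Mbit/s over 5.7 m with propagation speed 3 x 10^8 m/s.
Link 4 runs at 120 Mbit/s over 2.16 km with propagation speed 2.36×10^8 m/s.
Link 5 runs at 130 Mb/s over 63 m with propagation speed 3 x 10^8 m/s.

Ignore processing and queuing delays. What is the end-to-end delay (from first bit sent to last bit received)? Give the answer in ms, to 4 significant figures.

0.2517 ms

L = 500 × 8 = 4000 bits.
Transmission delays (L/R per hop): 0.153846, 0.00634921, 0.0125, 0.0333333, 0.0307692 ms; sum = 0.236798 ms.
Propagation delays (d/s per hop): 4.33333e-05, 0.00545455, 1.9e-05, 0.00915254, 0.00021 ms; sum = 0.0148794 ms.
End-to-end = 0.2517 ms.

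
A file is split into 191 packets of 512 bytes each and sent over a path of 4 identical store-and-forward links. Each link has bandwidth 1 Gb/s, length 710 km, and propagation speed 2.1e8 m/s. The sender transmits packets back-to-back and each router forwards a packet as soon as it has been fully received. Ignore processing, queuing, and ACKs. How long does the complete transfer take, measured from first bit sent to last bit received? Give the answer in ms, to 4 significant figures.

Per-hop transmission t_tx = L/R = 4096/1000000000 = 0.004096 ms.
Per-hop propagation t_prop = 710000/210000000 = 3.38095 ms.
Pipeline fill: first packet needs 4·t_tx to clear all hops; remaining 190 packets each add one t_tx.
Total = (4+191-1)·t_tx + 4·t_prop = 194·0.004096 + 4·3.38095 = 14.32 ms.

14.32 ms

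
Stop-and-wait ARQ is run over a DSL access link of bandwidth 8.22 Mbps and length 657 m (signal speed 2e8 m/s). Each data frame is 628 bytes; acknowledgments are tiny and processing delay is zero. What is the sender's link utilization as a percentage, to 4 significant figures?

98.94 %

t_tx = L/R = 5024/8.22e+06 = 0.000611192 s.
t_prop = 657/200000000 = 3.285e-06 s; RTT = 6.57e-06 s.
Cycle = t_tx + RTT = 0.000617762 s.
Utilization = t_tx / cycle = 0.000611192/0.000617762 = 98.94 %.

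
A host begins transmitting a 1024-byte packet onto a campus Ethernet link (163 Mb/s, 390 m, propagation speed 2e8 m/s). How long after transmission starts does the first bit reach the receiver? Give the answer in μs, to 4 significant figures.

1.950 μs

First bit experiences only propagation delay: d/s = 390/200000000 = 1.950 μs.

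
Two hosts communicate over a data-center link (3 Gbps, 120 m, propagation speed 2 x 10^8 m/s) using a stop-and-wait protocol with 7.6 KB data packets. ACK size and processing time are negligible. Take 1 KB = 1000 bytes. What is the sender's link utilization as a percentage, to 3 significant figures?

t_tx = L/R = 60800/3000000000 = 2.02667e-05 s.
t_prop = 120/200000000 = 6e-07 s; RTT = 1.2e-06 s.
Cycle = t_tx + RTT = 2.14667e-05 s.
Utilization = t_tx / cycle = 2.02667e-05/2.14667e-05 = 94.4 %.

94.4 %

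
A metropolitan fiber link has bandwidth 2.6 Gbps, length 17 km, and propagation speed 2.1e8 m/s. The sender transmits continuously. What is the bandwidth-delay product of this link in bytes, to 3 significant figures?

26300 bytes

Propagation delay = 17000 / 210000000 = 8.09524e-05 s.
BDP = R × t_prop = 2600000000 × 8.09524e-05 = 210476 bits.
In bytes: 210476/8 = 26300 bytes.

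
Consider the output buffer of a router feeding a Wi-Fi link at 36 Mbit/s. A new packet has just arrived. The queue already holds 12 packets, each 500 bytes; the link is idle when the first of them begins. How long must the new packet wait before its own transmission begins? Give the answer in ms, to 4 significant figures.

1.333 ms

Each queued packet: L/R = 4000/36000000 = 0.111111 ms.
12 queued → 1.33333 ms.
Queuing delay = 1.333 ms.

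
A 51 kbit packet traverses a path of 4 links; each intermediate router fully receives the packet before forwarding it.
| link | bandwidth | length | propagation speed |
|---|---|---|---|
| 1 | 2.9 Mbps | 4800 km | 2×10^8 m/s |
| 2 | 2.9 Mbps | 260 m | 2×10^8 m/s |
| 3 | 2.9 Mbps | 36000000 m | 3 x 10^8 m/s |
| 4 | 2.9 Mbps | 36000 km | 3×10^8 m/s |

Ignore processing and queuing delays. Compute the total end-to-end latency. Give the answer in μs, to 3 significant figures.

334000 μs

L = 51000 bits.
Transmission delay per hop = L/R = 51000/2900000 = 17586.2 μs; 4 hops → 70344.8 μs.
Propagation delays (d/s per hop): 24000, 1.3, 120000, 120000 μs; sum = 264001 μs.
End-to-end = 334000 μs.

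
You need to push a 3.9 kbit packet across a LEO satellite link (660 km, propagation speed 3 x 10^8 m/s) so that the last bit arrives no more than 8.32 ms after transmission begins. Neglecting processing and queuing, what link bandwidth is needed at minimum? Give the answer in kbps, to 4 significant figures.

637.3 kbps

Propagation delay = 660000 / 300000000 = 2.2 ms.
Transmission budget = 8.32 − 2.2 = 6.12 ms.
R ≥ L / t_tx = 3900 bits / 0.00612 s = 637.3 kbps.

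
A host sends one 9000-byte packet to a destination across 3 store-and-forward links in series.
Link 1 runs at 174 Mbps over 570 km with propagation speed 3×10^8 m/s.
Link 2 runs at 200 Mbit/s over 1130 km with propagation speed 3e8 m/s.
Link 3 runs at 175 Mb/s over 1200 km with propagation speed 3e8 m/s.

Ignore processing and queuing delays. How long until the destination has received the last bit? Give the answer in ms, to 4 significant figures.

L = 9000 × 8 = 72000 bits.
Transmission delays (L/R per hop): 0.413793, 0.36, 0.411429 ms; sum = 1.18522 ms.
Propagation delays (d/s per hop): 1.9, 3.76667, 4 ms; sum = 9.66667 ms.
End-to-end = 10.85 ms.

10.85 ms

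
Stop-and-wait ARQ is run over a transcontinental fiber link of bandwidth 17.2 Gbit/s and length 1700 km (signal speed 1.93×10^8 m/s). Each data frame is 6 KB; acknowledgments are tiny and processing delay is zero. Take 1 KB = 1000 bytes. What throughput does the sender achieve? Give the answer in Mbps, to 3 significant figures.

2.72 Mbps

t_tx = L/R = 48000/17200000000 = 2.7907e-06 s.
t_prop = 1700000/193000000 = 0.00880829 s; RTT = 0.0176166 s.
Cycle = t_tx + RTT = 0.0176194 s.
Throughput = L / cycle = 48000 / 0.0176194 = 2.72 Mbps.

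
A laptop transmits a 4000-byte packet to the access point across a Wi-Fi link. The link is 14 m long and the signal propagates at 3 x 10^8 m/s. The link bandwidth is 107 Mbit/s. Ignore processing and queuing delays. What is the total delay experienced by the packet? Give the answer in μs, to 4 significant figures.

L = 4000 × 8 = 32000 bits.
Transmission delay = L/R = 32000 / 107000000 = 299.065 μs.
Propagation delay = d/s = 14 m / 300000000 m/s = 0.0466667 μs.
Total = 299.1 μs.

299.1 μs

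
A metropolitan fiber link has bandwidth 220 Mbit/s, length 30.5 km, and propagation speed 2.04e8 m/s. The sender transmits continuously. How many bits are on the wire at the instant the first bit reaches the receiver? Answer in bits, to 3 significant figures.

32900 bits

Propagation delay = 30500 / 204000000 = 0.00014951 s.
BDP = R × t_prop = 220000000 × 0.00014951 = 32892.2 bits.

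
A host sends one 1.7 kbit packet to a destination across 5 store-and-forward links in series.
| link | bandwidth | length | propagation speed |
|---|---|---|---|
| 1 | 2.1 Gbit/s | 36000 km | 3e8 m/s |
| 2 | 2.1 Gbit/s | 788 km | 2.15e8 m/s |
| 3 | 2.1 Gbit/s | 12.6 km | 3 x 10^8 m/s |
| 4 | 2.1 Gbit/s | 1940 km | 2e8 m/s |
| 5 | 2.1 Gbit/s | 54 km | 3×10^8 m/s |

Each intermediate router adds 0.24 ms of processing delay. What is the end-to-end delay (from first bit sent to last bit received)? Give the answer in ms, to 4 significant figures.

134.6 ms

L = 1700 bits.
Transmission delay per hop = L/R = 1700/2100000000 = 0.000809524 ms; 5 hops → 0.00404762 ms.
Propagation delays (d/s per hop): 120, 3.66512, 0.042, 9.7, 0.18 ms; sum = 133.587 ms.
Processing at 4 router(s): 4 × 0.24 ms = 0.96 ms.
End-to-end = 134.6 ms.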